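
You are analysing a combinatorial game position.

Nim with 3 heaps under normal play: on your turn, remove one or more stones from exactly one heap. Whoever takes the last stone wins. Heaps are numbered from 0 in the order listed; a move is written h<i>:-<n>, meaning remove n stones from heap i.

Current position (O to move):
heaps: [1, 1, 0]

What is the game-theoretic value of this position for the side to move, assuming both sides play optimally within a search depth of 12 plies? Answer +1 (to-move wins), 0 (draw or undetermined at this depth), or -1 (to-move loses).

p1 O@[(1,1,0)]: h0:-1[(0,1,0)]-1* h1:-1[(1,0,0)]-1
p2 X@[(0,1,0)]: h1:-1[(0,0,0)]+1*
p3 O@[(0,0,0)] terminal -1; root [(1,1,0)] d12

value((1,1,0), O) = -1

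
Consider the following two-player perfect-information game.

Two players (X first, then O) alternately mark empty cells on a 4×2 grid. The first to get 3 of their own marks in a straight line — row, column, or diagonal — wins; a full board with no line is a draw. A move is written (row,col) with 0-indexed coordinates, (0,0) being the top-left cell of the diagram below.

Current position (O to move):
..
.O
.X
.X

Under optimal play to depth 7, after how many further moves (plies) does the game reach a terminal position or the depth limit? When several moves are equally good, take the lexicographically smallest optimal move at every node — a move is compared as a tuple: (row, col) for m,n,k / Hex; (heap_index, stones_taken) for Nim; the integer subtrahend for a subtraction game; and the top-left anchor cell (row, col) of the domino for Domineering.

p1 O@[../.O/.X/.X]: (0,0)[O./.O/.X/.X]+0* (0,1)[.O/.O/.X/.X]+0 (1,0)[../OO/.X/.X]+0 (2,0)[../.O/OX/.X]+0 (3,0)[../.O/.X/OX]+0
p2 X@[O./.O/.X/.X]: (0,1)[OX/.O/.X/.X]+0* (1,0)[O./XO/.X/.X]+0 (2,0)[O./.O/XX/.X]+0 (3,0)[O./.O/.X/XX]+0
p3 O@[OX/.O/.X/.X]: (1,0)[OX/OO/.X/.X]+0* (2,0)[OX/.O/OX/.X]+0 (3,0)[OX/.O/.X/OX]+0
p4 X@[OX/OO/.X/.X]: (2,0)[OX/OO/XX/.X]+0* (3,0)[OX/OO/.X/XX]-1
p5 O@[OX/OO/XX/.X]: (3,0)[OX/OO/XX/OX]+0*
p6 X@[OX/OO/XX/OX] terminal +0; root [../.O/.X/.X] d7

PV length from [../.O/.X/.X]: 5 plies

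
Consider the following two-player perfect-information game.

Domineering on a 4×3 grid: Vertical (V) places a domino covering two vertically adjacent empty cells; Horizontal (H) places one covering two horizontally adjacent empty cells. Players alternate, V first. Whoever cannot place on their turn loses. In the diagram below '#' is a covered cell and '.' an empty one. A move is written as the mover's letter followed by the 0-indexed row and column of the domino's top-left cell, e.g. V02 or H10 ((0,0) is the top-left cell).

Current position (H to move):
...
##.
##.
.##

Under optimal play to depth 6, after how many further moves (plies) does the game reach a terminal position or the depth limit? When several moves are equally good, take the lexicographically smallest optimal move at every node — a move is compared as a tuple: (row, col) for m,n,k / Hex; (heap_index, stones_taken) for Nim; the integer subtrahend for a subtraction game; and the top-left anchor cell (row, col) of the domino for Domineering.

p1 H@[.../##./##./.##]: H00[##./##./##./.##]-1* H01[.##/##./##./.##]-1
p2 V@[##./##./##./.##]: V02[###/###/##./.##]+1* V12[##./###/###/.##]+1
p3 H@[###/###/##./.##] terminal -1; root [.../##./##./.##] d6

PV length from [.../##./##./.##]: 2 plies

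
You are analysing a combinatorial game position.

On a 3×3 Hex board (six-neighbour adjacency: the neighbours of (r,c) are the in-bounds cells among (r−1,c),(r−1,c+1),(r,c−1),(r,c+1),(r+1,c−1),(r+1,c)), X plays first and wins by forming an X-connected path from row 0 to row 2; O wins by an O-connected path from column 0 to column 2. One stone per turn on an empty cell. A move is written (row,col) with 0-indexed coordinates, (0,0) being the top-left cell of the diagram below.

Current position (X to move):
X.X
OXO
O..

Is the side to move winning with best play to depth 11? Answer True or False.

X winning at [X.X/OXO/O..]: True

ply 1, X at X.X/OXO/O.. | (0,1)=-1→XXX/OXO/O..; (2,1)=+1→X.X/OXO/OX.*; (2,2)=-1→X.X/OXO/O.X
ply 2: X.X/OXO/OX. is terminal -1 (O); from X.X/OXO/O.. depth 11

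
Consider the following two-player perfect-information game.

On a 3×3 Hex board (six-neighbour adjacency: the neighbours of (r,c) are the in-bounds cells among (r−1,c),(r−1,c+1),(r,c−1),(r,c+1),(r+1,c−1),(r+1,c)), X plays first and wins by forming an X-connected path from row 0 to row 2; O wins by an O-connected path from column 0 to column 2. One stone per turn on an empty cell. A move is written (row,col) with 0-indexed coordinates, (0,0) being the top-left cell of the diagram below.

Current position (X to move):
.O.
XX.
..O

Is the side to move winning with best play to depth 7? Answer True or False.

X winning at [.O./XX./..O]: True

p1 X@[.O./XX./..O]: (0,0)[XO./XX./..O]+1* (0,2)[.OX/XX./..O]+1 (1,2)[.O./XXX/..O]+1 (2,0)[.O./XX./X.O]+1 (2,1)[.O./XX./.XO]+1
p2 O@[XO./XX./..O]: (0,2)[XOO/XX./..O]-1* (1,2)[XO./XXO/..O]-1 (2,0)[XO./XX./O.O]-1 (2,1)[XO./XX./.OO]-1
p3 X@[XOO/XX./..O]: (1,2)[XOO/XXX/..O]+1* (2,0)[XOO/XX./X.O]+1 (2,1)[XOO/XX./.XO]+1
p4 O@[XOO/XXX/..O]: (2,0)[XOO/XXX/O.O]-1* (2,1)[XOO/XXX/.OO]-1
p5 X@[XOO/XXX/O.O]: (2,1)[XOO/XXX/OXO]+1*
p6 O@[XOO/XXX/OXO] terminal -1; root [.O./XX./..O] d7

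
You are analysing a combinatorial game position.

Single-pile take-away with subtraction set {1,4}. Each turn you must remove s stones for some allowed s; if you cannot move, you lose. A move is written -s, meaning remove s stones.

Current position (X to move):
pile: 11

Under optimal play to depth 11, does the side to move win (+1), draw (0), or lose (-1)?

p1 X@[11]: -1[10]+1* -4[7]+1
p2 O@[10]: -1[9]-1* -4[6]-1
p3 X@[9]: -1[8]-1 -4[5]+1*
p4 O@[5]: -1[4]-1* -4[1]-1
p5 X@[4]: -1[3]-1 -4[0]+1*
p6 O@[0] terminal -1; root [11] d11

value(11, X) = +1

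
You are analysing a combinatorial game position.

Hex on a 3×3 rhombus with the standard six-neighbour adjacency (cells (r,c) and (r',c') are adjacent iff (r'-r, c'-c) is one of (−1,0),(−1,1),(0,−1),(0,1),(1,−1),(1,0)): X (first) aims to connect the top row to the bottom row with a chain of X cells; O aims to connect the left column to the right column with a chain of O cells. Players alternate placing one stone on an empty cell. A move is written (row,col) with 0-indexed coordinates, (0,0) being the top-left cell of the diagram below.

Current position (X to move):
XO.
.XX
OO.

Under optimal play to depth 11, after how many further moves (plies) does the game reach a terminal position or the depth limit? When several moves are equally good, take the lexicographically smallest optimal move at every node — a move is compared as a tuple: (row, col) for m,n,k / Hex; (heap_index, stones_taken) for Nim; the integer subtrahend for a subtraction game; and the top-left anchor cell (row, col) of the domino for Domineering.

ply 1, X at XO./.XX/OO. | (0,2)=-1→XOX/.XX/OO.; (1,0)=-1→XO./XXX/OO.; (2,2)=+1→XO./.XX/OOX*
ply 2, O at XO./.XX/OOX | (0,2)=-1→XOO/.XX/OOX*; (1,0)=-1→XO./OXX/OOX
ply 3, X at XOO/.XX/OOX | (1,0)=+1→XOO/XXX/OOX*
ply 4: XOO/XXX/OOX is terminal -1 (O); from XO./.XX/OO. depth 11

PV length from [XO./.XX/OO.]: 3 plies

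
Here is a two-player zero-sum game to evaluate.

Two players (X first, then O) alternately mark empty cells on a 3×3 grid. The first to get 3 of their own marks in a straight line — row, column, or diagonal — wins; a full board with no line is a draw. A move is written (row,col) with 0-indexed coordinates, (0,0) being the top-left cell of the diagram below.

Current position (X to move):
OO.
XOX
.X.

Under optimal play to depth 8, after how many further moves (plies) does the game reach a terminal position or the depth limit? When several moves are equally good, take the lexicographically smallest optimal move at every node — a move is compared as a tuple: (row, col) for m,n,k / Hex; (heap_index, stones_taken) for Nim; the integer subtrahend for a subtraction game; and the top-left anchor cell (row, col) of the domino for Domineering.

PV length from [OO./XOX/.X.]: 2 plies

[OO./XOX/.X.] X move#1: (0,2):-1/OOX/XOX/.X.*, (2,0):-1/OO./XOX/XX., (2,2):-1/OO./XOX/.XX
[OOX/XOX/.X.] O move#2: (2,0):-1/OOX/XOX/OX., (2,2):+1/OOX/XOX/.XO*
[OOX/XOX/.XO] end (terminal -1, X#3); searched OO./XOX/.X. to 8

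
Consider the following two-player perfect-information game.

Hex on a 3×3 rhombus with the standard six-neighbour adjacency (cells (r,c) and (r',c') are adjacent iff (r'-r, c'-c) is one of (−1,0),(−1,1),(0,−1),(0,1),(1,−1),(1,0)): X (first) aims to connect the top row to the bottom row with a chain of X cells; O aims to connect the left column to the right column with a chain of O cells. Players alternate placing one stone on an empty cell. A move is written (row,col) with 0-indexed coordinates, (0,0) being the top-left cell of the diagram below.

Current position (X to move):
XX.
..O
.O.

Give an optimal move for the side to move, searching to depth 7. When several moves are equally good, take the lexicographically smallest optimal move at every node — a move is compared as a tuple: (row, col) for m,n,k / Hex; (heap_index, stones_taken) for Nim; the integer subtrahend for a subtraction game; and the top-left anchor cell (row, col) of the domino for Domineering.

X's best at [XX./..O/.O.]: (2,0)

ply 1, X at XX./..O/.O. | (0,2)=-1→XXX/..O/.O.; (1,0)=-1→XX./X.O/.O.; (1,1)=-1→XX./.XO/.O.; (2,0)=+1→XX./..O/XO.*; (2,2)=-1→XX./..O/.OX
ply 2, O at XX./..O/XO. | (0,2)=-1→XXO/..O/XO.*; (1,0)=-1→XX./O.O/XO.; (1,1)=-1→XX./.OO/XO.; (2,2)=-1→XX./..O/XOO
ply 3, X at XXO/..O/XO. | (1,0)=+1→XXO/X.O/XO.*; (1,1)=+1→XXO/.XO/XO.; (2,2)=+1→XXO/..O/XOX
ply 4: XXO/X.O/XO. is terminal -1 (O); from XX./..O/.O. depth 7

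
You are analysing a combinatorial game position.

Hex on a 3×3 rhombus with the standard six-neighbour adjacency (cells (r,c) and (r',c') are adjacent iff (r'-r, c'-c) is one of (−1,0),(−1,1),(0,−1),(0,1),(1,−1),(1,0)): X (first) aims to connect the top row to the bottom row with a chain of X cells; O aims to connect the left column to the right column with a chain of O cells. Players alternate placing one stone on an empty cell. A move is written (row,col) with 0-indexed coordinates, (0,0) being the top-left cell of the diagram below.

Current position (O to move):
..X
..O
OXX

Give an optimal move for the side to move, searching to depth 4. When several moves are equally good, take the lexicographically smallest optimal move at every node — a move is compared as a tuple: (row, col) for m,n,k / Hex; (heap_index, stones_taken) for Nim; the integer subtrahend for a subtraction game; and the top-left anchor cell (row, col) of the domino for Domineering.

p1 O@[..X/..O/OXX]: (0,0)[O.X/..O/OXX]-1 (0,1)[.OX/..O/OXX]-1 (1,0)[..X/O.O/OXX]-1 (1,1)[..X/.OO/OXX]+1*
p2 X@[..X/.OO/OXX] terminal -1; root [..X/..O/OXX] d4

O's best at [..X/..O/OXX]: (1,1)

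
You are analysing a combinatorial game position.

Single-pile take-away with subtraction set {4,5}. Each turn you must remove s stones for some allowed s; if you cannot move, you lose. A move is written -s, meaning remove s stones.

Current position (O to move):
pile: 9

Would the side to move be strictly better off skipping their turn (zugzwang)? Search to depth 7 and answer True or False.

zugzwang(9, O) = True

p1 O@[9]: -4[5]-1* -5[4]-1
p2 X@[5]: -4[1]+1* -5[0]+1
p3 O@[1] terminal -1; root [9] d7
suppose O passes — search the same position with X to move:
pass> p1 X@[9]: -4[5]-1* -5[4]-1
pass> p2 O@[5]: -4[1]+1* -5[0]+1
pass> p3 X@[1] terminal -1; root [9] d7
for O: play -1, pass +1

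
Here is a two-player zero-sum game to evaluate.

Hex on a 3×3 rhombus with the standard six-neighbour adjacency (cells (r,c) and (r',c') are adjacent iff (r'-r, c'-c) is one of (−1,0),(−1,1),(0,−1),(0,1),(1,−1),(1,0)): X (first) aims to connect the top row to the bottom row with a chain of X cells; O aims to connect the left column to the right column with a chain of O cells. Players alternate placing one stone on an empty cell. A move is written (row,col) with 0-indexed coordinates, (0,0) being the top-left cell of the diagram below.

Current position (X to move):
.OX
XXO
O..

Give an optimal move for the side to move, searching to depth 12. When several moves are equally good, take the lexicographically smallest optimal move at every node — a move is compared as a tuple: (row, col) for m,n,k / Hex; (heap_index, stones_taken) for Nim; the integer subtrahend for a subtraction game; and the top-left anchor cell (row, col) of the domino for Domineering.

X's best at [.OX/XXO/O..]: (2,1)

[.OX/XXO/O..] X move#1: (0,0):-1/XOX/XXO/O.., (2,1):+1/.OX/XXO/OX.*, (2,2):-1/.OX/XXO/O.X
[.OX/XXO/OX.] end (terminal -1, O#2); searched .OX/XXO/O.. to 12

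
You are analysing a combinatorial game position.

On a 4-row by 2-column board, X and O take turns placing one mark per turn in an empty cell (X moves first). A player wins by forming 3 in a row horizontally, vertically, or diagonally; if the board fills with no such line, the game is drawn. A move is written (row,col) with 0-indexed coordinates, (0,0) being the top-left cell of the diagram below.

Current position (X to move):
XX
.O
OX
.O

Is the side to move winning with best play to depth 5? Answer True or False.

X winning at [XX/.O/OX/.O]: False

ply 1, X at XX/.O/OX/.O | (1,0)=+0→XX/XO/OX/.O*; (3,0)=+0→XX/.O/OX/XO
ply 2, O at XX/XO/OX/.O | (3,0)=+0→XX/XO/OX/OO*
ply 3: XX/XO/OX/OO is terminal +0 (X); from XX/.O/OX/.O depth 5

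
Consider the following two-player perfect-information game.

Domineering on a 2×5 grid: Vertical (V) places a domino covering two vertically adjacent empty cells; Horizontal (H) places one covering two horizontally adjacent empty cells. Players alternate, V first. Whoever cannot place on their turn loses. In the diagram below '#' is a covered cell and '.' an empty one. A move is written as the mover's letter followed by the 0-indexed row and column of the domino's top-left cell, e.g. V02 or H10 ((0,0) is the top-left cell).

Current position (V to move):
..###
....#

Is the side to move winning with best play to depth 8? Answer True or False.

[..###/....#] V move#1: V00:-1/#.###/#...#, V01:+1/.####/.#..#*
[.####/.#..#] H move#2: H12:-1/.####/.####*
[.####/.####] V move#3: V00:+1/#####/#####*
[#####/#####] end (terminal -1, H#4); searched ..###/....# to 8

V winning at [..###/....#]: True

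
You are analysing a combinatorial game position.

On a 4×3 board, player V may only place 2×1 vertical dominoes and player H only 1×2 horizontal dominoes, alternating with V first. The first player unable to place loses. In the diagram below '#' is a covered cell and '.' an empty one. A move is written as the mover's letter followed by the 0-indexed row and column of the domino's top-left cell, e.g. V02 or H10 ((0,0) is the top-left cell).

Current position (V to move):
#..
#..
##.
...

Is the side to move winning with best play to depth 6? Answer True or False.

[#../#../##./...] V move#1: V01:+1/##./##./##./...*, V02:+1/#.#/#.#/##./..., V12:-1/#../#.#/###/..., V22:-1/#../#../###/..#
[##./##./##./...] H move#2: H30:-1/##./##./##./##.*, H31:-1/##./##./##./.##
[##./##./##./##.] V move#3: V02:+1/###/###/##./##.*, V12:+1/##./###/###/##., V22:+1/##./##./###/###
[###/###/##./##.] end (terminal -1, H#4); searched #../#../##./... to 6

V winning at [#../#../##./...]: True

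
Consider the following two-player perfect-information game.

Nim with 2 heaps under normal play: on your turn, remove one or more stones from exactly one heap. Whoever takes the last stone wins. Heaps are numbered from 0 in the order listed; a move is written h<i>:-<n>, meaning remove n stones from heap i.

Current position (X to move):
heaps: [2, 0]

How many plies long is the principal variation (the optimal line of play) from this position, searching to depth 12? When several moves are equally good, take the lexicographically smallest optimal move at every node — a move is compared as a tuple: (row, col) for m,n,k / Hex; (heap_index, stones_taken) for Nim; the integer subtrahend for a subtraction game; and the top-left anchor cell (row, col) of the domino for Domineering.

PV length from [(2,0)]: 1 ply

p1 X@[(2,0)]: h0:-1[(1,0)]-1 h0:-2[(0,0)]+1*
p2 O@[(0,0)] terminal -1; root [(2,0)] d12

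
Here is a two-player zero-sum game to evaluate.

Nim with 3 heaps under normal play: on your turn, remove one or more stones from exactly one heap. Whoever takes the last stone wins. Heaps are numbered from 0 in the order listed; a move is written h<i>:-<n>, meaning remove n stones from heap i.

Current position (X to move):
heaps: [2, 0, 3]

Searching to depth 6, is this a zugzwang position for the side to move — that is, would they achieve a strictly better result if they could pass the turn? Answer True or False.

zugzwang((2,0,3), X) = False

p1 X@[(2,0,3)]: h0:-1[(1,0,3)]-1 h0:-2[(0,0,3)]-1 h2:-1[(2,0,2)]+1* h2:-2[(2,0,1)]-1 h2:-3[(2,0,0)]-1
p2 O@[(2,0,2)]: h0:-1[(1,0,2)]-1* h0:-2[(0,0,2)]-1 h2:-1[(2,0,1)]-1 h2:-2[(2,0,0)]-1
p3 X@[(1,0,2)]: h0:-1[(0,0,2)]-1 h2:-1[(1,0,1)]+1* h2:-2[(1,0,0)]-1
p4 O@[(1,0,1)]: h0:-1[(0,0,1)]-1* h2:-1[(1,0,0)]-1
p5 X@[(0,0,1)]: h2:-1[(0,0,0)]+1*
p6 O@[(0,0,0)] terminal -1; root [(2,0,3)] d6
suppose X passes — search the same position with O to move:
pass> p1 O@[(2,0,3)]: h0:-1[(1,0,3)]-1 h0:-2[(0,0,3)]-1 h2:-1[(2,0,2)]+1* h2:-2[(2,0,1)]-1 h2:-3[(2,0,0)]-1
pass> p2 X@[(2,0,2)]: h0:-1[(1,0,2)]-1* h0:-2[(0,0,2)]-1 h2:-1[(2,0,1)]-1 h2:-2[(2,0,0)]-1
pass> p3 O@[(1,0,2)]: h0:-1[(0,0,2)]-1 h2:-1[(1,0,1)]+1* h2:-2[(1,0,0)]-1
pass> p4 X@[(1,0,1)]: h0:-1[(0,0,1)]-1* h2:-1[(1,0,0)]-1
pass> p5 O@[(0,0,1)]: h2:-1[(0,0,0)]+1*
pass> p6 X@[(0,0,0)] terminal -1; root [(2,0,3)] d6
for X: play +1, pass -1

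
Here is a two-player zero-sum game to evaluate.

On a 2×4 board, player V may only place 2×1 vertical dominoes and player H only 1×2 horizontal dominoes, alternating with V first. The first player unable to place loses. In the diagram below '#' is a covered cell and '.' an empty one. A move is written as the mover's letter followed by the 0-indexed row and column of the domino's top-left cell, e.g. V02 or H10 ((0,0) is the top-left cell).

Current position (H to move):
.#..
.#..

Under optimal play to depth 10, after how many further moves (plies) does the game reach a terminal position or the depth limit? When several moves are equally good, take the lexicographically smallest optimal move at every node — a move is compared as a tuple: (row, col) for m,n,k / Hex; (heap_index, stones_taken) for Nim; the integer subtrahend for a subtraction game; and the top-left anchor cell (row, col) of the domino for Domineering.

PV length from [.#../.#..]: 3 plies

ply 1, H at .#../.#.. | H02=+1→.###/.#..*; H12=+1→.#../.###
ply 2, V at .###/.#.. | V00=-1→####/##..*
ply 3, H at ####/##.. | H12=+1→####/####*
ply 4: ####/#### is terminal -1 (V); from .#../.#.. depth 10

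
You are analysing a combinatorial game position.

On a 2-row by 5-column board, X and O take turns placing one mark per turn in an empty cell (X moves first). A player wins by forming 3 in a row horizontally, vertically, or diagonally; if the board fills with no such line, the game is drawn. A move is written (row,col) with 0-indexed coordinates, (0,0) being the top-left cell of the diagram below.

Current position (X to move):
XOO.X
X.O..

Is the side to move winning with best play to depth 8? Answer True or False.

ply 1, X at XOO.X/X.O.. | (0,3)=-1→XOOXX/X.O..*; (1,1)=-1→XOO.X/XXO..; (1,3)=-1→XOO.X/X.OX.; (1,4)=-1→XOO.X/X.O.X
ply 2, O at XOOXX/X.O.. | (1,1)=+0→XOOXX/XOO..; (1,3)=+1→XOOXX/X.OO.*; (1,4)=+0→XOOXX/X.O.O
ply 3, X at XOOXX/X.OO. | (1,1)=-1→XOOXX/XXOO.*; (1,4)=-1→XOOXX/X.OOX
ply 4, O at XOOXX/XXOO. | (1,4)=+1→XOOXX/XXOOO*
ply 5: XOOXX/XXOOO is terminal -1 (X); from XOO.X/X.O.. depth 8

X winning at [XOO.X/X.O..]: False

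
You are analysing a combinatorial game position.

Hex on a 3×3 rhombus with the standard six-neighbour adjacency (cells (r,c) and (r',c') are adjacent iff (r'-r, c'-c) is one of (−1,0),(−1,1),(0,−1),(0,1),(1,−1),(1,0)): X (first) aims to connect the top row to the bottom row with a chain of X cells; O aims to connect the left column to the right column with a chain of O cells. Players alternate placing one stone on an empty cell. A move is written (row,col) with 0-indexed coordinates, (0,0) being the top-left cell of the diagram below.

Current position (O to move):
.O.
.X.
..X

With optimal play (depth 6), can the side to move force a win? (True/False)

O winning at [.O./.X./..X]: True

[.O./.X./..X] O move#1: (0,0):-1/OO./.X./..X, (0,2):+1/.OO/.X./..X*, (1,0):-1/.O./OX./..X, (1,2):-1/.O./.XO/..X, (2,0):-1/.O./.X./O.X, (2,1):-1/.O./.X./.OX
[.OO/.X./..X] X move#2: (0,0):-1/XOO/.X./..X*, (1,0):-1/.OO/XX./..X, (1,2):-1/.OO/.XX/..X, (2,0):-1/.OO/.X./X.X, (2,1):-1/.OO/.X./.XX
[XOO/.X./..X] O move#3: (1,0):+1/XOO/OX./..X*, (1,2):-1/XOO/.XO/..X, (2,0):-1/XOO/.X./O.X, (2,1):-1/XOO/.X./.OX
[XOO/OX./..X] end (terminal -1, X#4); searched .O./.X./..X to 6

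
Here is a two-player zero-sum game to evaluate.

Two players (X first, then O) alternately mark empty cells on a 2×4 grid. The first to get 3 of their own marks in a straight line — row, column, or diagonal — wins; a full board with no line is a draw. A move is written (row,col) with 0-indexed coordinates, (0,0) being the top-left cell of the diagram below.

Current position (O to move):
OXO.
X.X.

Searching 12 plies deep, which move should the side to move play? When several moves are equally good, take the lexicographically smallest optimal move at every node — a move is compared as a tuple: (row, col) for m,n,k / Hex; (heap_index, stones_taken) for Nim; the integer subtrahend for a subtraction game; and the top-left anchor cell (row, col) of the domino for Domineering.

p1 O@[OXO./X.X.]: (0,3)[OXOO/X.X.]-1 (1,1)[OXO./XOX.]+0* (1,3)[OXO./X.XO]-1
p2 X@[OXO./XOX.]: (0,3)[OXOX/XOX.]+0* (1,3)[OXO./XOXX]+0
p3 O@[OXOX/XOX.]: (1,3)[OXOX/XOXO]+0*
p4 X@[OXOX/XOXO] terminal +0; root [OXO./X.X.] d12

O's best at [OXO./X.X.]: (1,1)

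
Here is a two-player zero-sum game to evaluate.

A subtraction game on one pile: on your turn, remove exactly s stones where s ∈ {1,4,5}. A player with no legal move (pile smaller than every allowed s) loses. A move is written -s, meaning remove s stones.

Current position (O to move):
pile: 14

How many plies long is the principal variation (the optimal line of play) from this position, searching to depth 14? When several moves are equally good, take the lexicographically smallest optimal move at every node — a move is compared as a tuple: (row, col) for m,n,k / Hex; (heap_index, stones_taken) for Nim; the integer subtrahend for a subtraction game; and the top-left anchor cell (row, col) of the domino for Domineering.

p1 O@[14]: -1[13]-1 -4[10]+1* -5[9]-1
p2 X@[10]: -1[9]-1* -4[6]-1 -5[5]-1
p3 O@[9]: -1[8]+1* -4[5]-1 -5[4]-1
p4 X@[8]: -1[7]-1* -4[4]-1 -5[3]-1
p5 O@[7]: -1[6]-1 -4[3]-1 -5[2]+1*
p6 X@[2]: -1[1]-1*
p7 O@[1]: -1[0]+1*
p8 X@[0] terminal -1; root [14] d14

PV length from [14]: 7 plies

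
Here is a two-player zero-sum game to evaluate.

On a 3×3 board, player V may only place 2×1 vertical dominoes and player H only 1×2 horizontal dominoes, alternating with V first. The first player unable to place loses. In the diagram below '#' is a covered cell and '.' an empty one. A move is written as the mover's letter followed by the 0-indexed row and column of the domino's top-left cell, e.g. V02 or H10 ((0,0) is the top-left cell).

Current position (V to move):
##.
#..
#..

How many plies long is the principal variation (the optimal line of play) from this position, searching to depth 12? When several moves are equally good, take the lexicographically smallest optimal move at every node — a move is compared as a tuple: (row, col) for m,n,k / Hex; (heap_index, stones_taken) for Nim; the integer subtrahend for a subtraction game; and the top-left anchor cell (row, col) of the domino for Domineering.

ply 1, V at ##./#../#.. | V02=-1→###/#.#/#..; V11=+1→##./##./##.*; V12=+1→##./#.#/#.#
ply 2: ##./##./##. is terminal -1 (H); from ##./#../#.. depth 12

PV length from [##./#../#..]: 1 ply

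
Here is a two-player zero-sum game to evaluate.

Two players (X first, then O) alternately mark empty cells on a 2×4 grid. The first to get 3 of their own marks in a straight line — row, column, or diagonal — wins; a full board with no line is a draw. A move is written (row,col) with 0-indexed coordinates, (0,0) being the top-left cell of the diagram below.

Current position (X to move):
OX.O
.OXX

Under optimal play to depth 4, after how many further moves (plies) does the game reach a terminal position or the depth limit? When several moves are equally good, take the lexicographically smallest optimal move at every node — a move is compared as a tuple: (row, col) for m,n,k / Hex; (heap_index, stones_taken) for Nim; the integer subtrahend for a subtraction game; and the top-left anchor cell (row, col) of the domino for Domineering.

PV length from [OX.O/.OXX]: 2 plies

p1 X@[OX.O/.OXX]: (0,2)[OXXO/.OXX]+0* (1,0)[OX.O/XOXX]+0
p2 O@[OXXO/.OXX]: (1,0)[OXXO/OOXX]+0*
p3 X@[OXXO/OOXX] terminal +0; root [OX.O/.OXX] d4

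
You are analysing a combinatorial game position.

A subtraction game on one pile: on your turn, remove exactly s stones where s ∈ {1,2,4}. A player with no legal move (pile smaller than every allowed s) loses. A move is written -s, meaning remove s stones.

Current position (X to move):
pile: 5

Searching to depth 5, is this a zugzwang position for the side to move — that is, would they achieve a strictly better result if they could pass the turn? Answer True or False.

ply 1, X at 5 | -1=-1→4; -2=+1→3*; -4=-1→1
ply 2, O at 3 | -1=-1→2*; -2=-1→1
ply 3, X at 2 | -1=-1→1; -2=+1→0*
ply 4: 0 is terminal -1 (O); from 5 depth 5
if X skipped the turn, O would face:
~ ply 1, O at 5 | -1=-1→4; -2=+1→3*; -4=-1→1
~ ply 2, X at 3 | -1=-1→2*; -2=-1→1
~ ply 3, O at 2 | -1=-1→1; -2=+1→0*
~ ply 4: 0 is terminal -1 (X); from 5 depth 5
compare (X): move=+1 vs pass=-1

zugzwang(5, X) = False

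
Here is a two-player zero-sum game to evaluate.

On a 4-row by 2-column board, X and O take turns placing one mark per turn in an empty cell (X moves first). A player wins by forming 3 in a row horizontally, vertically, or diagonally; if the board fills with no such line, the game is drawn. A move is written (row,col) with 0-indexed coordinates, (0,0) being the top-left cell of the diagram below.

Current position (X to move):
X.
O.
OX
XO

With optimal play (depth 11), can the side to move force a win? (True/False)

p1 X@[X./O./OX/XO]: (0,1)[XX/O./OX/XO]+0* (1,1)[X./OX/OX/XO]+0
p2 O@[XX/O./OX/XO]: (1,1)[XX/OO/OX/XO]+0*
p3 X@[XX/OO/OX/XO] terminal +0; root [X./O./OX/XO] d11

X winning at [X./O./OX/XO]: False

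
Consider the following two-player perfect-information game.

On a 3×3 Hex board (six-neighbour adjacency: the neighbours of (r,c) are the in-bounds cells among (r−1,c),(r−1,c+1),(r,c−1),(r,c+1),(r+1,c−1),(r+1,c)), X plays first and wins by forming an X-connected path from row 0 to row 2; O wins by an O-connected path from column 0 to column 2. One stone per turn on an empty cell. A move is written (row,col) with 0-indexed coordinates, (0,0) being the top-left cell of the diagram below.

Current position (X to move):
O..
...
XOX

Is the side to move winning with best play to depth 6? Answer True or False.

X winning at [O../.../XOX]: True

[O../.../XOX] X move#1: (0,1):+1/OX./.../XOX*, (0,2):+1/O.X/.../XOX, (1,0):+1/O../X../XOX, (1,1):+1/O../.X./XOX, (1,2):+1/O../..X/XOX
[OX./.../XOX] O move#2: (0,2):-1/OXO/.../XOX*, (1,0):-1/OX./O../XOX, (1,1):-1/OX./.O./XOX, (1,2):-1/OX./..O/XOX
[OXO/.../XOX] X move#3: (1,0):+1/OXO/X../XOX*, (1,1):+1/OXO/.X./XOX, (1,2):+1/OXO/..X/XOX
[OXO/X../XOX] end (terminal -1, O#4); searched O../.../XOX to 6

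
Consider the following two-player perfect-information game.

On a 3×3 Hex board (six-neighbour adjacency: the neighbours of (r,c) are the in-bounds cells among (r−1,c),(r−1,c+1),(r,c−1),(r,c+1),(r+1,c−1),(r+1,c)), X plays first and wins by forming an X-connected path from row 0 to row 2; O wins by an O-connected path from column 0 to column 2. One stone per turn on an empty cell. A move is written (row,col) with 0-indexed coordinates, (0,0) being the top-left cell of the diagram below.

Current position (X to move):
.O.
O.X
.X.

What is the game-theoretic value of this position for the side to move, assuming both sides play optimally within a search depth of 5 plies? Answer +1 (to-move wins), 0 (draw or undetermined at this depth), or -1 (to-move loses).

[.O./O.X/.X.] X move#1: (0,0):-1/XO./O.X/.X., (0,2):+1/.OX/O.X/.X.*, (1,1):-1/.O./OXX/.X., (2,0):-1/.O./O.X/XX., (2,2):-1/.O./O.X/.XX
[.OX/O.X/.X.] end (terminal -1, O#2); searched .O./O.X/.X. to 5

value(.O./O.X/.X., X) = +1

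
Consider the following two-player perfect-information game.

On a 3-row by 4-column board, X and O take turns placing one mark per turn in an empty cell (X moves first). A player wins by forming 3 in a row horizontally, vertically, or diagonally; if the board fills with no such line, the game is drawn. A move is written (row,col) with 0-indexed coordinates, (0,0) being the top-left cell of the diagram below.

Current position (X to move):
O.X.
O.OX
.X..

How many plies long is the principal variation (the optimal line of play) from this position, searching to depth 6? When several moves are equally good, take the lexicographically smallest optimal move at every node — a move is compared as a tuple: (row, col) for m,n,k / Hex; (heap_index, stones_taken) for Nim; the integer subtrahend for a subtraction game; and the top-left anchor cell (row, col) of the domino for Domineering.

ply 1, X at O.X./O.OX/.X.. | (0,1)=-1→OXX./O.OX/.X..*; (0,3)=-1→O.XX/O.OX/.X..; (1,1)=-1→O.X./OXOX/.X..; (2,0)=-1→O.X./O.OX/XX..; (2,2)=-1→O.X./O.OX/.XX.; (2,3)=-1→O.X./O.OX/.X.X
ply 2, O at OXX./O.OX/.X.. | (0,3)=-1→OXXO/O.OX/.X..; (1,1)=+1→OXX./OOOX/.X..*; (2,0)=+1→OXX./O.OX/OX..; (2,2)=-1→OXX./O.OX/.XO.; (2,3)=-1→OXX./O.OX/.X.O
ply 3: OXX./OOOX/.X.. is terminal -1 (X); from O.X./O.OX/.X.. depth 6

PV length from [O.X./O.OX/.X..]: 2 plies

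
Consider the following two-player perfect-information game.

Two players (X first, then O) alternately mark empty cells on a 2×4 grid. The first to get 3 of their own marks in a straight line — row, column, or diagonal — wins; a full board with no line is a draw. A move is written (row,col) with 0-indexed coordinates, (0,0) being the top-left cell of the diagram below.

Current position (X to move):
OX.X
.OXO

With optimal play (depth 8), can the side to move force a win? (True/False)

X winning at [OX.X/.OXO]: True

ply 1, X at OX.X/.OXO | (0,2)=+1→OXXX/.OXO*; (1,0)=+0→OX.X/XOXO
ply 2: OXXX/.OXO is terminal -1 (O); from OX.X/.OXO depth 8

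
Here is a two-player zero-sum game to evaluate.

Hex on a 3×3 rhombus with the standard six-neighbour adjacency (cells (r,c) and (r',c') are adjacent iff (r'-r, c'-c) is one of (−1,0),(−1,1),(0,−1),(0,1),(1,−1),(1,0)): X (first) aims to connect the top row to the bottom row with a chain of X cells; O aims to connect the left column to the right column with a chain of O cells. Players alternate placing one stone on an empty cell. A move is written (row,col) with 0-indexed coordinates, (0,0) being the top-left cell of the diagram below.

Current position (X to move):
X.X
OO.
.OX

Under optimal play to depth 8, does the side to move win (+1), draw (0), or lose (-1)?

ply 1, X at X.X/OO./.OX | (0,1)=-1→XXX/OO./.OX; (1,2)=+1→X.X/OOX/.OX*; (2,0)=-1→X.X/OO./XOX
ply 2: X.X/OOX/.OX is terminal -1 (O); from X.X/OO./.OX depth 8

value(X.X/OO./.OX, X) = +1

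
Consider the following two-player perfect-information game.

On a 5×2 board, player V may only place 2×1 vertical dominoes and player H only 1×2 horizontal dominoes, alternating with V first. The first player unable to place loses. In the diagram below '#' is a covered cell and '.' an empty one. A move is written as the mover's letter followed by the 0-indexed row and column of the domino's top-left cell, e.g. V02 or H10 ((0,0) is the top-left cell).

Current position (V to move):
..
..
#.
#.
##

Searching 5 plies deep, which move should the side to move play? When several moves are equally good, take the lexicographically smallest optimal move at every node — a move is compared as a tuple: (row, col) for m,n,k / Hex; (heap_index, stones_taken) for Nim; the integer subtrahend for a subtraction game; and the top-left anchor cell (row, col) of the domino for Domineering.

V's best at [../../#./#./##]: V00

ply 1, V at ../../#./#./## | V00=+1→#./#./#./#./##*; V01=+1→.#/.#/#./#./##; V11=-1→../.#/##/#./##; V21=-1→../../##/##/##
ply 2: #./#./#./#./## is terminal -1 (H); from ../../#./#./## depth 5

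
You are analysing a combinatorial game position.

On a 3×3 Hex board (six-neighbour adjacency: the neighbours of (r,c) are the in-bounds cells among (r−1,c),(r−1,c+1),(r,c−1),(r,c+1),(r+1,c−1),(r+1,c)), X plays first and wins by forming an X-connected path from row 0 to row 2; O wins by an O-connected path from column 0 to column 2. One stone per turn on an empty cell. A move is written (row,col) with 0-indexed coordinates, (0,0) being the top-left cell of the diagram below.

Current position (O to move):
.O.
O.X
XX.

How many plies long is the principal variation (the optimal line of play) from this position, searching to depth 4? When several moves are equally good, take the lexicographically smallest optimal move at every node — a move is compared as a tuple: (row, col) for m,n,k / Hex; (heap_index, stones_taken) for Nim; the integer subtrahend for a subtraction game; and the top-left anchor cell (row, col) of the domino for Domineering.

PV length from [.O./O.X/XX.]: 1 ply

[.O./O.X/XX.] O move#1: (0,0):-1/OO./O.X/XX., (0,2):+1/.OO/O.X/XX.*, (1,1):-1/.O./OOX/XX., (2,2):-1/.O./O.X/XXO
[.OO/O.X/XX.] end (terminal -1, X#2); searched .O./O.X/XX. to 4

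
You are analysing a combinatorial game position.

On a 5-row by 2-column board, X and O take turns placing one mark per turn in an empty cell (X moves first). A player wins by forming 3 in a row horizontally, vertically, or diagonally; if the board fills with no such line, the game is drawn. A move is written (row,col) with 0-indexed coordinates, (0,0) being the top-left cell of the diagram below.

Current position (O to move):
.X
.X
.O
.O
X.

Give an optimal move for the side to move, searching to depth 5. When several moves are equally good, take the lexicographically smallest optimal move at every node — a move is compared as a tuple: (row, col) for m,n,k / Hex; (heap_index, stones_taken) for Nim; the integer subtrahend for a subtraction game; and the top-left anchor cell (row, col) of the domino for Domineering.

p1 O@[.X/.X/.O/.O/X.]: (0,0)[OX/.X/.O/.O/X.]+0 (1,0)[.X/OX/.O/.O/X.]+1* (2,0)[.X/.X/OO/.O/X.]+1 (3,0)[.X/.X/.O/OO/X.]+0 (4,1)[.X/.X/.O/.O/XO]+1
p2 X@[.X/OX/.O/.O/X.]: (0,0)[XX/OX/.O/.O/X.]-1* (2,0)[.X/OX/XO/.O/X.]-1 (3,0)[.X/OX/.O/XO/X.]-1 (4,1)[.X/OX/.O/.O/XX]-1
p3 O@[XX/OX/.O/.O/X.]: (2,0)[XX/OX/OO/.O/X.]+1* (3,0)[XX/OX/.O/OO/X.]+1 (4,1)[XX/OX/.O/.O/XO]+1
p4 X@[XX/OX/OO/.O/X.]: (3,0)[XX/OX/OO/XO/X.]-1* (4,1)[XX/OX/OO/.O/XX]-1
p5 O@[XX/OX/OO/XO/X.]: (4,1)[XX/OX/OO/XO/XO]+1*
p6 X@[XX/OX/OO/XO/XO] terminal -1; root [.X/.X/.O/.O/X.] d5

O's best at [.X/.X/.O/.O/X.]: (1,0)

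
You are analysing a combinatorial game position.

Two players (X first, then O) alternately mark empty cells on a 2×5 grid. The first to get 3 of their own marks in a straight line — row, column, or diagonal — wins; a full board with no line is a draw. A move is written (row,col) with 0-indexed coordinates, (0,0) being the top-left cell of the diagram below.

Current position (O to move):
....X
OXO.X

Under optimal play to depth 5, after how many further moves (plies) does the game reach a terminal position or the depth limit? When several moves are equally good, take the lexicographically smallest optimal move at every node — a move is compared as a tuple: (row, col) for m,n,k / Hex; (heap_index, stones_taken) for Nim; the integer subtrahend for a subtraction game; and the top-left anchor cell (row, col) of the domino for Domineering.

PV length from [....X/OXO.X]: 5 plies

ply 1, O at ....X/OXO.X | (0,0)=+0→O...X/OXO.X*; (0,1)=+0→.O..X/OXO.X; (0,2)=+0→..O.X/OXO.X; (0,3)=+0→...OX/OXO.X; (1,3)=+0→....X/OXOOX
ply 2, X at O...X/OXO.X | (0,1)=+0→OX..X/OXO.X*; (0,2)=+0→O.X.X/OXO.X; (0,3)=+0→O..XX/OXO.X; (1,3)=+0→O...X/OXOXX
ply 3, O at OX..X/OXO.X | (0,2)=+0→OXO.X/OXO.X*; (0,3)=+0→OX.OX/OXO.X; (1,3)=+0→OX..X/OXOOX
ply 4, X at OXO.X/OXO.X | (0,3)=+0→OXOXX/OXO.X*; (1,3)=+0→OXO.X/OXOXX
ply 5, O at OXOXX/OXO.X | (1,3)=+0→OXOXX/OXOOX*
ply 6: OXOXX/OXOOX is terminal +0 (X); from ....X/OXO.X depth 5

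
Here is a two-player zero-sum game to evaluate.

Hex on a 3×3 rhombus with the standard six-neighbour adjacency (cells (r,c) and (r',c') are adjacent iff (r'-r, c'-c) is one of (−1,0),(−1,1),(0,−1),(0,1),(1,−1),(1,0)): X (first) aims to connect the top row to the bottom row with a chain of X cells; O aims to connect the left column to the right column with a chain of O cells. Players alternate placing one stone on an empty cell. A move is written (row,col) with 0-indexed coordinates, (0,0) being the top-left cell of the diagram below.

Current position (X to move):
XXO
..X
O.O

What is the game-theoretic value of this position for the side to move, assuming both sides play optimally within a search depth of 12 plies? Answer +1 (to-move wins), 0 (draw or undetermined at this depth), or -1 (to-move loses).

value(XXO/..X/O.O, X) = -1

p1 X@[XXO/..X/O.O]: (1,0)[XXO/X.X/O.O]-1* (1,1)[XXO/.XX/O.O]-1 (2,1)[XXO/..X/OXO]-1
p2 O@[XXO/X.X/O.O]: (1,1)[XXO/XOX/O.O]+1* (2,1)[XXO/X.X/OOO]+1
p3 X@[XXO/XOX/O.O] terminal -1; root [XXO/..X/O.O] d12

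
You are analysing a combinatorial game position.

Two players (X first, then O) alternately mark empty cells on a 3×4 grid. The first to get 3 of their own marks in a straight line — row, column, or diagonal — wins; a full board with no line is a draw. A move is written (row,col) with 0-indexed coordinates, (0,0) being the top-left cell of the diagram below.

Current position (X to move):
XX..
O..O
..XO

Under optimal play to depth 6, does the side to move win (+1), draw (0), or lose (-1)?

value(XX../O..O/..XO, X) = +1

p1 X@[XX../O..O/..XO]: (0,2)[XXX./O..O/..XO]+1* (0,3)[XX.X/O..O/..XO]+1 (1,1)[XX../OX.O/..XO]+1 (1,2)[XX../O.XO/..XO]-1 (2,0)[XX../O..O/X.XO]-1 (2,1)[XX../O..O/.XXO]-1
p2 O@[XXX./O..O/..XO] terminal -1; root [XX../O..O/..XO] d6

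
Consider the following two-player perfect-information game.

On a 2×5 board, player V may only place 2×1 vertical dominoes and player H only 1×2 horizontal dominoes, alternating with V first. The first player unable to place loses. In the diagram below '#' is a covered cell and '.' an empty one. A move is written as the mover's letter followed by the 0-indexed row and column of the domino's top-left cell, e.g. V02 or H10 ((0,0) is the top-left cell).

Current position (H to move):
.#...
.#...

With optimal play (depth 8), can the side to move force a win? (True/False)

H winning at [.#.../.#...]: False

p1 H@[.#.../.#...]: H02[.###./.#...]-1* H03[.#.##/.#...]-1 H12[.#.../.###.]-1 H13[.#.../.#.##]-1
p2 V@[.###./.#...]: V00[####./##...]-1 V04[.####/.#..#]+1*
p3 H@[.####/.#..#]: H12[.####/.####]-1*
p4 V@[.####/.####]: V00[#####/#####]+1*
p5 H@[#####/#####] terminal -1; root [.#.../.#...] d8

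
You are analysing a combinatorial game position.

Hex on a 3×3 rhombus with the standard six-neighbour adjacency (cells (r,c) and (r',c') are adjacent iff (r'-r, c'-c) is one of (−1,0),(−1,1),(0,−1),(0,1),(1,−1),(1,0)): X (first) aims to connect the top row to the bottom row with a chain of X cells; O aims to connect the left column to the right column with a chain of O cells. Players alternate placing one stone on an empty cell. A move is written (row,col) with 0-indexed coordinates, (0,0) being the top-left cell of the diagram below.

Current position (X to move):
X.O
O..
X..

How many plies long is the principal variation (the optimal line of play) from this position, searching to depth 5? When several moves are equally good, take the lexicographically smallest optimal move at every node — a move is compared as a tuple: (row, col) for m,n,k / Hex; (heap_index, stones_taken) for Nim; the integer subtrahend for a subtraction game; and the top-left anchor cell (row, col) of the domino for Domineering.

PV length from [X.O/O../X..]: 2 plies

ply 1, X at X.O/O../X.. | (0,1)=-1→XXO/O../X..*; (1,1)=-1→X.O/OX./X..; (1,2)=-1→X.O/O.X/X..; (2,1)=-1→X.O/O../XX.; (2,2)=-1→X.O/O../X.X
ply 2, O at XXO/O../X.. | (1,1)=+1→XXO/OO./X..*; (1,2)=-1→XXO/O.O/X..; (2,1)=-1→XXO/O../XO.; (2,2)=-1→XXO/O../X.O
ply 3: XXO/OO./X.. is terminal -1 (X); from X.O/O../X.. depth 5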